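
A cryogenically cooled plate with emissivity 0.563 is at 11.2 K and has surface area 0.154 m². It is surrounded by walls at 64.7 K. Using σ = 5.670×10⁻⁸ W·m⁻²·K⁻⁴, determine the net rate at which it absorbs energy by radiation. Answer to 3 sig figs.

Area A = 0.154 m².
Net radiated power P_net = εσA(T⁴ − T₀⁴) = 0.563×5.670×10⁻⁸×0.154×(11.2⁴ − 64.7⁴).
T⁴ − T₀⁴ = 15735.2 − 1.75233×10⁷ = -1.75076×10⁷ K⁴, so P_net = -0.0861 W — negative, meaning a net gain of 0.0861 W.

Net gain ≈ 0.0861 W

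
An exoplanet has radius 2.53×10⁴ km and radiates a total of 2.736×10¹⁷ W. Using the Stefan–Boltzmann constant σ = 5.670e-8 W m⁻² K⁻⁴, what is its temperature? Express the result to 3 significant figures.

T ≈ 157 K

Surface area A = 4πR² = 4π(2.53×10⁷ m)² = 8.04361×10¹⁵ m².
P = σAT⁴ ⇒ T = (P/(σA))^(1/4) = (2.736×10¹⁷/(5.670×10⁻⁸×8.04361×10¹⁵))^(1/4) = 157 K.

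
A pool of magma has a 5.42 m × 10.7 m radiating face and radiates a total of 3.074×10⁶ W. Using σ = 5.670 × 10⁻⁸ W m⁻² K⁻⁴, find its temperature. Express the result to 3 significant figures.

Area A = 5.42 × 10.7 = 57.994 m².
P = σAT⁴ ⇒ T = (P/(σA))^(1/4) = (3.074×10⁶/(5.670×10⁻⁸×57.994))^(1/4) = 983 K.

T ≈ 983 K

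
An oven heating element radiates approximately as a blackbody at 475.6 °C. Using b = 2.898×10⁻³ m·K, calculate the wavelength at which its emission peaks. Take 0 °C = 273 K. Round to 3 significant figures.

T = 475.6 °C + 273 = 748.6 K.
Wien's displacement law: λ_max = b/T = (2.898×10⁻³ m·K)/(748.6 K) = 3.871×10⁻⁶ m.
That is 3.87 μm, in the infrared range.

λ_max ≈ 3.87 μm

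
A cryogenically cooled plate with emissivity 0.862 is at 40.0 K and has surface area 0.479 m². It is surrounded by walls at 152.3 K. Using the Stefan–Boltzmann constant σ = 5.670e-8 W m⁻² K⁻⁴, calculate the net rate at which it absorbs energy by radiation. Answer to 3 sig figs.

Net gain ≈ 12.5 W

Area A = 0.479 m².
Net radiated power P_net = εσA(T⁴ − T₀⁴) = 0.862×5.670×10⁻⁸×0.479×(40.0⁴ − 152.3⁴).
T⁴ − T₀⁴ = 2.56000×10⁶ − 5.38021×10⁸ = -5.35461×10⁸ K⁴, so P_net = -12.5 W — negative, meaning a net gain of 12.5 W.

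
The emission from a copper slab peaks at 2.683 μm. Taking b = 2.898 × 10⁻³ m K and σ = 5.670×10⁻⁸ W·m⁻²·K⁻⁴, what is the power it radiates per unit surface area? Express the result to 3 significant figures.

Wien's law: T = b/λ_max = 2.898×10⁻³/2.683×10⁻⁶ = 1080.13 K.
Then I = σT⁴ = 5.670×10⁻⁸×(1080.13)⁴ = 7.72×10⁴ W/m².

I ≈ 7.72×10⁴ W/m²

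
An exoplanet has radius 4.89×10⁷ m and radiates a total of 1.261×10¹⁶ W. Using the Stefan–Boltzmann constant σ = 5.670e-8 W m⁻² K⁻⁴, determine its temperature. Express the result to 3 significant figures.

Surface area A = 4πR² = 4π(4.89×10⁷ m)² = 3.00488×10¹⁶ m².
P = σAT⁴ ⇒ T = (P/(σA))^(1/4) = (1.261×10¹⁶/(5.670×10⁻⁸×3.00488×10¹⁶))^(1/4) = 52.2 K.

T ≈ 52.2 K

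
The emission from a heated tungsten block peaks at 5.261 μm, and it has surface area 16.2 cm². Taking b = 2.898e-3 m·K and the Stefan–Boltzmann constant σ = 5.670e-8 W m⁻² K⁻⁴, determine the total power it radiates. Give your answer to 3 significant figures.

Wien's law: T = b/λ_max = 2.898×10⁻³/5.261×10⁻⁶ = 550.846 K.
Area A = 16.2 cm² = 1.62×10⁻³ m².
Then P = σAT⁴ = 5.670×10⁻⁸×1.62×10⁻³×(550.846)⁴ = 8.46 W.

P ≈ 8.46 W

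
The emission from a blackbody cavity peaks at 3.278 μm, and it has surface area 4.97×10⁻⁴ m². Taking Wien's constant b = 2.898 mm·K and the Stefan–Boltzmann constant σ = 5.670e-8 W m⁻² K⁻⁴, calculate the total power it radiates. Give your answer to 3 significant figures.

Wien's law: T = b/λ_max = 2.898×10⁻³/3.278×10⁻⁶ = 884.076 K.
Area A = 4.97×10⁻⁴ m².
Then P = σAT⁴ = 5.670×10⁻⁸×4.97×10⁻⁴×(884.076)⁴ = 17.2 W.

P ≈ 17.2 W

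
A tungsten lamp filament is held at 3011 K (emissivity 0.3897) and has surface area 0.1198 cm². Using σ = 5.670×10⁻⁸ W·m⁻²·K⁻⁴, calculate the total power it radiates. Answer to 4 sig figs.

Area A = 0.1198 cm² = 1.198×10⁻⁵ m².
P = εσAT⁴ = 0.3897 × 5.670×10⁻⁸ × 1.198×10⁻⁵ × (3011)⁴ = 21.76 W.

P ≈ 21.76 W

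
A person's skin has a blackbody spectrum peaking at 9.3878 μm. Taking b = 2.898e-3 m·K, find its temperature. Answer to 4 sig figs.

Wien's law gives T = b/λ_max = (2.898×10⁻³ m·K)/(9.3878×10⁻⁶ m) = 308.7 K.

T ≈ 308.7 K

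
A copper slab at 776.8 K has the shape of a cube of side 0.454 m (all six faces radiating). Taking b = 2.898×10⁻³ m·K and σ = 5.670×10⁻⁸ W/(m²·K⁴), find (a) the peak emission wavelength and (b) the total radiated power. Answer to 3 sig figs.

(a) λ_max = b/T = 2.898×10⁻³/776.8 = 3.731×10⁻⁶ m = 3.73 μm.
Area A = 6s² = 6×(0.454 m)² = 1.2367 m².
(b) P = σAT⁴ = 5.670×10⁻⁸×1.2367×(776.8)⁴ = 2.55×10⁴ W.

λ_max ≈ 3.73 μm; P ≈ 2.55×10⁴ W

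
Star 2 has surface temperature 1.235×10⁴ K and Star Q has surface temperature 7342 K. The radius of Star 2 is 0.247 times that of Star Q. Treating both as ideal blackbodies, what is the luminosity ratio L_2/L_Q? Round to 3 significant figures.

L_2/L_Q ≈ 0.488

L ∝ R²T⁴, so L_2/L_Q = (R_2/R_Q)²(T_2/T_Q)⁴ = (0.247)² × (1.235×10⁴/7342)⁴ = 0.061009 × 8.00590 = 0.488.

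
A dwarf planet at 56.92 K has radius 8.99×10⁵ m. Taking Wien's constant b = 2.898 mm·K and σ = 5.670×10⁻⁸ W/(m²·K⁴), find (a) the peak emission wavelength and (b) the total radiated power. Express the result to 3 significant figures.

λ_max ≈ 50.9 μm; P ≈ 6.04×10¹² W

(a) λ_max = b/T = 2.898×10⁻³/56.92 = 5.091×10⁻⁵ m = 50.9 μm.
Surface area A = 4πR² = 4π(8.99×10⁵ m)² = 1.01562×10¹³ m².
(b) P = σAT⁴ = 5.670×10⁻⁸×1.01562×10¹³×(56.92)⁴ = 6.04×10¹² W.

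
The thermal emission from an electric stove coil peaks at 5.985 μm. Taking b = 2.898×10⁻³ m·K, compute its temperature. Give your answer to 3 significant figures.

T ≈ 484 K

Wien's law gives T = b/λ_max = (2.898×10⁻³ m·K)/(5.985×10⁻⁶ m) = 484 K.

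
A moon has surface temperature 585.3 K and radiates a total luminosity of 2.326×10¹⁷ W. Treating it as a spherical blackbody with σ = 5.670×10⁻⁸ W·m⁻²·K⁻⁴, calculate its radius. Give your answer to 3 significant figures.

L = 4πR²σT⁴ ⇒ R = √(L/(4πσT⁴)).
σT⁴ = 6654.22 W/m², so R = √(2.326×10¹⁷/(4π×6654.22)) = 1.67×10⁶ m.

R ≈ 1.67×10⁶ m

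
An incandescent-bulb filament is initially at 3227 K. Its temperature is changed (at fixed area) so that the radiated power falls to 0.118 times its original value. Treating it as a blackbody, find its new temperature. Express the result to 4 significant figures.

T₂ ≈ 1891 K

P ∝ T⁴, so T₂/T₁ = (P₂/P₁)^(1/4) = (0.118)^(1/4) = 0.586098.
T₂ = 3227 × 0.586098 = 1891 K.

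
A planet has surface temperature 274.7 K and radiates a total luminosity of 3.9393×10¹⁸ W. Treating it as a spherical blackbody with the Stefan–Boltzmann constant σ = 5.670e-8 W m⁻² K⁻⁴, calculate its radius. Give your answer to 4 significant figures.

L = 4πR²σT⁴ ⇒ R = √(L/(4πσT⁴)).
σT⁴ = 322.863 W/m², so R = √(3.9393×10¹⁸/(4π×322.863)) = 3.116×10⁷ m.

R ≈ 3.116×10⁷ m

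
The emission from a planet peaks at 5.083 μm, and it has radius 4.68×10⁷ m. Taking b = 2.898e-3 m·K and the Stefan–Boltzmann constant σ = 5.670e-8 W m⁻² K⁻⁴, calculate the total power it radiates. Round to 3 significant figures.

Wien's law: T = b/λ_max = 2.898×10⁻³/5.083×10⁻⁶ = 570.136 K.
Surface area A = 4πR² = 4π(4.68×10⁷ m)² = 2.75234×10¹⁶ m².
Then P = σAT⁴ = 5.670×10⁻⁸×2.75234×10¹⁶×(570.136)⁴ = 1.65×10²⁰ W.

P ≈ 1.65×10²⁰ W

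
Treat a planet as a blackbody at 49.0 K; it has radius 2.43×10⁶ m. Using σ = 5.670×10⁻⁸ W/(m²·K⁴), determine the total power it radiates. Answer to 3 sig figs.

Surface area A = 4πR² = 4π(2.43×10⁶ m)² = 7.42032×10¹³ m².
P = σAT⁴ = 5.670×10⁻⁸ × 7.42032×10¹³ × (49.0)⁴ = 2.43×10¹³ W.

P ≈ 2.43×10¹³ W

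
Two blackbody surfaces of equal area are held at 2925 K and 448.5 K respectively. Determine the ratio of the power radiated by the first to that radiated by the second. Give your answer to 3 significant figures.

P₁/P₂ ≈ 1.81×10³

With equal areas, P₁/P₂ = (T₁/T₂)⁴ = (2925/448.5)⁴ = 1.81×10³.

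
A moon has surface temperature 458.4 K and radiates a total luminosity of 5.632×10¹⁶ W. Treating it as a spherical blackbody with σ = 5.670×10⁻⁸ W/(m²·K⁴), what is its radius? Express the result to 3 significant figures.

R ≈ 1.34×10⁶ m

L = 4πR²σT⁴ ⇒ R = √(L/(4πσT⁴)).
σT⁴ = 2503.58 W/m², so R = √(5.632×10¹⁶/(4π×2503.58)) = 1.34×10⁶ m.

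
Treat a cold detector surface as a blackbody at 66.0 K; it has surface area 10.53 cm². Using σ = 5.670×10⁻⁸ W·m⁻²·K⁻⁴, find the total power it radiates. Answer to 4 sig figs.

Area A = 10.53 cm² = 1.053×10⁻³ m².
P = σAT⁴ = 5.670×10⁻⁸ × 1.053×10⁻³ × (66.0)⁴ = 1.133×10⁻³ W.

P ≈ 1.133×10⁻³ W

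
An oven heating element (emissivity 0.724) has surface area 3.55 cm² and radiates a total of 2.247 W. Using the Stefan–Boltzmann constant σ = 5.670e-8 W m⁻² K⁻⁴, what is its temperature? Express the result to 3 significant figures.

Area A = 3.55 cm² = 3.55×10⁻⁴ m².
P = εσAT⁴ ⇒ T = (P/(εσA))^(1/4) = (2.247/(0.724×5.670×10⁻⁸×3.55×10⁻⁴))^(1/4) = 627 K.

T ≈ 627 K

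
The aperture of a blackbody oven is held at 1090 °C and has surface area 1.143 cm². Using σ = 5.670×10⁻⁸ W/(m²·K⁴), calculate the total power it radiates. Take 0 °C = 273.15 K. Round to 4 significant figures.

P ≈ 22.38 W

T = 1090 °C + 273.15 = 1363.15 K.
Area A = 1.143 cm² = 1.143×10⁻⁴ m².
P = σAT⁴ = 5.670×10⁻⁸ × 1.143×10⁻⁴ × (1363.15)⁴ = 22.38 W.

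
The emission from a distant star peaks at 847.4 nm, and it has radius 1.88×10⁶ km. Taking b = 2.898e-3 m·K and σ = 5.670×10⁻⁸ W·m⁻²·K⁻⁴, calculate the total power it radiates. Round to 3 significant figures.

Wien's law: T = b/λ_max = 2.898×10⁻³/8.474×10⁻⁷ = 3419.87 K.
Surface area A = 4πR² = 4π(1.88×10⁹ m)² = 4.44146×10¹⁹ m².
Then P = σAT⁴ = 5.670×10⁻⁸×4.44146×10¹⁹×(3419.87)⁴ = 3.44×10²⁶ W.

P ≈ 3.44×10²⁶ W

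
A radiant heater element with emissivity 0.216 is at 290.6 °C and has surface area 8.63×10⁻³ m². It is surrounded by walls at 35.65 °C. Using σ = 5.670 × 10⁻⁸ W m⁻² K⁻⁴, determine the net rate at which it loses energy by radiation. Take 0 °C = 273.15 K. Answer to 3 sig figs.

T = 290.6 °C + 273.15 = 563.75 K.
Surroundings: T = 35.65 °C + 273.15 = 308.80 K.
Area A = 8.63×10⁻³ m².
Net radiated power P_net = εσA(T⁴ − T₀⁴) = 0.216×5.670×10⁻⁸×8.63×10⁻³×(563.75⁴ − 308.80⁴).
T⁴ − T₀⁴ = 1.01006×10¹¹ − 9.09304×10⁹ = 9.19130×10¹⁰ K⁴, so P_net = 9.71 W.

Net loss ≈ 9.71 W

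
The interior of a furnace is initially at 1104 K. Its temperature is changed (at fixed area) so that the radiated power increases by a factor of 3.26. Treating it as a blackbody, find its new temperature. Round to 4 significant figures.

T₂ ≈ 1483 K

P ∝ T⁴, so T₂/T₁ = (P₂/P₁)^(1/4) = (3.26)^(1/4) = 1.34371.
T₂ = 1104 × 1.34371 = 1483 K.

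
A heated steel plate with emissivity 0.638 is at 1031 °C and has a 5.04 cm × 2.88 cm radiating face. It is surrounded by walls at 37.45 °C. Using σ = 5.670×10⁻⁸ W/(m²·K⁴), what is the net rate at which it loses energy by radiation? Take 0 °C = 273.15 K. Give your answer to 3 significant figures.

T = 1031 °C + 273.15 = 1304.15 K.
Surroundings: T = 37.45 °C + 273.15 = 310.60 K.
Area A = 0.0504 × 0.0288 = 1.45152×10⁻³ m².
Net radiated power P_net = εσA(T⁴ − T₀⁴) = 0.638×5.670×10⁻⁸×1.45152×10⁻³×(1304.15⁴ − 310.60⁴).
T⁴ − T₀⁴ = 2.89275×10¹² − 9.30692×10⁹ = 2.88344×10¹² K⁴, so P_net = 151 W.

Net loss ≈ 151 W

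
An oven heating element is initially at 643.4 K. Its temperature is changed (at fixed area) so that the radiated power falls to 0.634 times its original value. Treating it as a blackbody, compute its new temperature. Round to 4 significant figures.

T₂ ≈ 574.1 K

P ∝ T⁴, so T₂/T₁ = (P₂/P₁)^(1/4) = (0.634)^(1/4) = 0.892323.
T₂ = 643.4 × 0.892323 = 574.1 K.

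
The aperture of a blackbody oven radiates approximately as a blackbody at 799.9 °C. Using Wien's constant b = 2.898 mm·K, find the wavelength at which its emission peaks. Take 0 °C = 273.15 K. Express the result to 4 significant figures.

T = 799.9 °C + 273.15 = 1073.05 K.
Wien's displacement law: λ_max = b/T = (2.898×10⁻³ m·K)/(1073.05 K) = 2.7007×10⁻⁶ m.
That is 2701 nm, in the infrared range.

λ_max ≈ 2701 nm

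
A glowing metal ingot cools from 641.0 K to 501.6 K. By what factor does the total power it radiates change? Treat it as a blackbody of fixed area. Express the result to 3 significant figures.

P ∝ T⁴, so P₂/P₁ = (T₂/T₁)⁴ = (501.6/641.0)⁴ = (0.782527)⁴ = 0.375.

P₂/P₁ ≈ 0.375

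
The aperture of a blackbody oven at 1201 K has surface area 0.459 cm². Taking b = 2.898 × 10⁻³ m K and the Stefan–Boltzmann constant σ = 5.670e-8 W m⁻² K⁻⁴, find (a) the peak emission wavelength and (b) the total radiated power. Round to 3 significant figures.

(a) λ_max = b/T = 2.898×10⁻³/1201 = 2.413×10⁻⁶ m = 2.41 μm.
Area A = 0.459 cm² = 4.59×10⁻⁵ m².
(b) P = σAT⁴ = 5.670×10⁻⁸×4.59×10⁻⁵×(1201)⁴ = 5.41 W.

λ_max ≈ 2.41 μm; P ≈ 5.41 W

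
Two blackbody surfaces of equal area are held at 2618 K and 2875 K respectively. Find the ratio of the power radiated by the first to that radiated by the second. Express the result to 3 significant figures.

With equal areas, P₁/P₂ = (T₁/T₂)⁴ = (2618/2875)⁴ = 0.688.

P₁/P₂ ≈ 0.688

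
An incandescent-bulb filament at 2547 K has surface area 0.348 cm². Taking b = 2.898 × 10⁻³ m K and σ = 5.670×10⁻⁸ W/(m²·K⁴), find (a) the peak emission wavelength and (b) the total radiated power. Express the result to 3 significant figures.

λ_max ≈ 1.14 μm; P ≈ 83.0 W

(a) λ_max = b/T = 2.898×10⁻³/2547 = 1.138×10⁻⁶ m = 1.14 μm.
Area A = 0.348 cm² = 3.48×10⁻⁵ m².
(b) P = σAT⁴ = 5.670×10⁻⁸×3.48×10⁻⁵×(2547)⁴ = 83.0 W.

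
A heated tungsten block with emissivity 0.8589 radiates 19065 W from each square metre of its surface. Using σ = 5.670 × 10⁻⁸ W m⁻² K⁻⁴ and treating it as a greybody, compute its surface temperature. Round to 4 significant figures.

I = εσT⁴, so T = (I/εσ)^(1/4) = (19065/(0.8589×5.670×10⁻⁸))^(1/4) = 791.0 K.

T ≈ 791.0 K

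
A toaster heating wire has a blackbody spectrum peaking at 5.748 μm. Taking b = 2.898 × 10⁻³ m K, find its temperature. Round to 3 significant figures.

Wien's law gives T = b/λ_max = (2.898×10⁻³ m·K)/(5.748×10⁻⁶ m) = 504 K.

T ≈ 504 K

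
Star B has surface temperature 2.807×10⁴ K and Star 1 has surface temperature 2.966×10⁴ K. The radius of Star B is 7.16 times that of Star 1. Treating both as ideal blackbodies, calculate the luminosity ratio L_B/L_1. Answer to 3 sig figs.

L_B/L_1 ≈ 41.1

L ∝ R²T⁴, so L_B/L_1 = (R_B/R_1)²(T_B/T_1)⁴ = (7.16)² × (2.807×10⁴/2.966×10⁴)⁴ = 51.2656 × 0.802204 = 41.1.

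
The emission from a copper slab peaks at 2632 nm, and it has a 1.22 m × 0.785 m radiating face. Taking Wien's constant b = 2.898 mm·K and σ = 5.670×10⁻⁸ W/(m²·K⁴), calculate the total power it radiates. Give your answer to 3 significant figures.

Wien's law: T = b/λ_max = 2.898×10⁻³/2.632×10⁻⁶ = 1101.06 K.
Area A = 1.22 × 0.785 = 0.9577 m².
Then P = σAT⁴ = 5.670×10⁻⁸×0.9577×(1101.06)⁴ = 7.98×10⁴ W.

P ≈ 7.98×10⁴ W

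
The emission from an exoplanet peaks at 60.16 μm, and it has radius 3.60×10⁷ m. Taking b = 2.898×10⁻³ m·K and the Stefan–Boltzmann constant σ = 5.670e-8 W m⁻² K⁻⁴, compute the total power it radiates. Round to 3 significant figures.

Wien's law: T = b/λ_max = 2.898×10⁻³/6.016×10⁻⁵ = 48.1715 K.
Surface area A = 4πR² = 4π(3.60×10⁷ m)² = 1.62860×10¹⁶ m².
Then P = σAT⁴ = 5.670×10⁻⁸×1.62860×10¹⁶×(48.1715)⁴ = 4.97×10¹⁵ W.

P ≈ 4.97×10¹⁵ W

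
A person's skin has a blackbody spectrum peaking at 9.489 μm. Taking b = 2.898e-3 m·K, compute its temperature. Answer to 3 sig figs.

Wien's law gives T = b/λ_max = (2.898×10⁻³ m·K)/(9.489×10⁻⁶ m) = 305 K.

T ≈ 305 K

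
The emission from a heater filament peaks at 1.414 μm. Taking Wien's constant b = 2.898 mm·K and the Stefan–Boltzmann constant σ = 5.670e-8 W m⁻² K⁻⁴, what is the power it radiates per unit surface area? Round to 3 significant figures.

I ≈ 1.00×10⁶ W/m²

Wien's law: T = b/λ_max = 2.898×10⁻³/1.414×10⁻⁶ = 2049.50 K.
Then I = σT⁴ = 5.670×10⁻⁸×(2049.50)⁴ = 1.00×10⁶ W/m².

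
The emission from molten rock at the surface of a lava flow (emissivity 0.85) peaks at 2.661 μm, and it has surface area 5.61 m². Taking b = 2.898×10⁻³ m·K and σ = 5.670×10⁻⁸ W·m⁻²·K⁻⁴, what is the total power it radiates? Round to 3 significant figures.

Wien's law: T = b/λ_max = 2.898×10⁻³/2.661×10⁻⁶ = 1089.06 K.
Area A = 5.61 m².
Then P = εσAT⁴ = 0.85×5.670×10⁻⁸×5.61×(1089.06)⁴ = 3.80×10⁵ W.

P ≈ 3.80×10⁵ W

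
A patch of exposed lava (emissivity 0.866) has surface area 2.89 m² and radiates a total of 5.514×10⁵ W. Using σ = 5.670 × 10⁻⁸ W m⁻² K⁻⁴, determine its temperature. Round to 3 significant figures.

Area A = 2.89 m².
P = εσAT⁴ ⇒ T = (P/(εσA))^(1/4) = (5.514×10⁵/(0.866×5.670×10⁻⁸×2.89))^(1/4) = 1.40×10³ K.

T ≈ 1.40×10³ K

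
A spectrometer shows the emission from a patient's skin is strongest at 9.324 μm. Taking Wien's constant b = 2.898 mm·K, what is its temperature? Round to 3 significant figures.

Wien's law gives T = b/λ_max = (2.898×10⁻³ m·K)/(9.324×10⁻⁶ m) = 311 K.

T ≈ 311 K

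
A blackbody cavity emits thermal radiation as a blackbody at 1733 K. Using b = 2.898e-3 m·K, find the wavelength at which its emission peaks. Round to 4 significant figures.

λ_max ≈ 1.672 μm

Wien's displacement law: λ_max = b/T = (2.898×10⁻³ m·K)/(1733 K) = 1.6722×10⁻⁶ m.
That is 1.672 μm, in the infrared range.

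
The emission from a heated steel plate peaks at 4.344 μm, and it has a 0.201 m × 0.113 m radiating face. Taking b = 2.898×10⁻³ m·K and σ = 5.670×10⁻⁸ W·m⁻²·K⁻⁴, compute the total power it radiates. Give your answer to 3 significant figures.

Wien's law: T = b/λ_max = 2.898×10⁻³/4.344×10⁻⁶ = 667.127 K.
Area A = 0.201 × 0.113 = 0.022713 m².
Then P = σAT⁴ = 5.670×10⁻⁸×0.022713×(667.127)⁴ = 255 W.

P ≈ 255 W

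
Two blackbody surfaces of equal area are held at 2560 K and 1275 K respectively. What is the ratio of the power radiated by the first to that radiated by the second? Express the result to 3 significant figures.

With equal areas, P₁/P₂ = (T₁/T₂)⁴ = (2560/1275)⁴ = 16.3.

P₁/P₂ ≈ 16.3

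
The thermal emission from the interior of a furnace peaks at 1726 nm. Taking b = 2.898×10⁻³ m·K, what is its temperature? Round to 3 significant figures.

T ≈ 1.68×10³ K

Wien's law gives T = b/λ_max = (2.898×10⁻³ m·K)/(1.726×10⁻⁶ m) = 1.68×10³ K.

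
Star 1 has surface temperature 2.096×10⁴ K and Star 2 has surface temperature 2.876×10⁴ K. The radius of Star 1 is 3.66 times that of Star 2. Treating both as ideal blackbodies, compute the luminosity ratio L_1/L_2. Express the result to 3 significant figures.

L ∝ R²T⁴, so L_1/L_2 = (R_1/R_2)²(T_1/T_2)⁴ = (3.66)² × (2.096×10⁴/2.876×10⁴)⁴ = 13.3956 × 0.282104 = 3.78.

L_1/L_2 ≈ 3.78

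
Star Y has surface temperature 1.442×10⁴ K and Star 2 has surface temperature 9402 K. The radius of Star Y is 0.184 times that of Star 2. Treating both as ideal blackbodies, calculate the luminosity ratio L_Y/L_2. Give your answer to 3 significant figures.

L_Y/L_2 ≈ 0.187

L ∝ R²T⁴, so L_Y/L_2 = (R_Y/R_2)²(T_Y/T_2)⁴ = (0.184)² × (1.442×10⁴/9402)⁴ = 0.033856 × 5.53325 = 0.187.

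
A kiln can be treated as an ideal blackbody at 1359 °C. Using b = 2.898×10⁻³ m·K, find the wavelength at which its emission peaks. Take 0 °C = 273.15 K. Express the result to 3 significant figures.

λ_max ≈ 1.78×10³ nm

T = 1359 °C + 273.15 = 1632.15 K.
Wien's displacement law: λ_max = b/T = (2.898×10⁻³ m·K)/(1632.15 K) = 1.776×10⁻⁶ m.
That is 1.78×10³ nm, in the infrared range.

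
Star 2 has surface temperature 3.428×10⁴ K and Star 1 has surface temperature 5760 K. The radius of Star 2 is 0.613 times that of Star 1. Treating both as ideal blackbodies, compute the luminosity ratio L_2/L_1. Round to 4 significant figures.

L_2/L_1 ≈ 471.4

L ∝ R²T⁴, so L_2/L_1 = (R_2/R_1)²(T_2/T_1)⁴ = (0.613)² × (3.428×10⁴/5760)⁴ = 0.375769 × 1254.51 = 471.4.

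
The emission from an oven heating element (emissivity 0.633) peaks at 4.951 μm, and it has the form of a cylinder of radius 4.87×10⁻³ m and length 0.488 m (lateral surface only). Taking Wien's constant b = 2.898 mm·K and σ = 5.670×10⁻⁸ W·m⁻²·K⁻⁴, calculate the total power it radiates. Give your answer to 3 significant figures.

Wien's law: T = b/λ_max = 2.898×10⁻³/4.951×10⁻⁶ = 585.336 K.
Lateral area A = 2πrL = 2π×4.87×10⁻³×0.488 = 0.0149324 m².
Then P = εσAT⁴ = 0.633×5.670×10⁻⁸×0.0149324×(585.336)⁴ = 62.9 W.

P ≈ 62.9 W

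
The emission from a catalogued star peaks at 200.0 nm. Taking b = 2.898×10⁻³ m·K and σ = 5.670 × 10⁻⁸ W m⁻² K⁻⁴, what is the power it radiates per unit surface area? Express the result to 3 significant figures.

I ≈ 2.50×10⁹ W/m²

Wien's law: T = b/λ_max = 2.898×10⁻³/2.000×10⁻⁷ = 14490.0 K.
Then I = σT⁴ = 5.670×10⁻⁸×(14490.0)⁴ = 2.50×10⁹ W/m².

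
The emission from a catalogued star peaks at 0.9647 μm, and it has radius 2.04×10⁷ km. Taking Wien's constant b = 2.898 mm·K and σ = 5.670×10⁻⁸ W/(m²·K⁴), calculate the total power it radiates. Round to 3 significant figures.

P ≈ 2.41×10²⁸ W

Wien's law: T = b/λ_max = 2.898×10⁻³/9.647×10⁻⁷ = 3004.04 K.
Surface area A = 4πR² = 4π(2.04×10¹⁰ m)² = 5.22962×10²¹ m².
Then P = σAT⁴ = 5.670×10⁻⁸×5.22962×10²¹×(3004.04)⁴ = 2.41×10²⁸ W.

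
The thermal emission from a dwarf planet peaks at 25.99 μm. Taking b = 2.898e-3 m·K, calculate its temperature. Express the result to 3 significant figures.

Wien's law gives T = b/λ_max = (2.898×10⁻³ m·K)/(2.599×10⁻⁵ m) = 112 K.

T ≈ 112 K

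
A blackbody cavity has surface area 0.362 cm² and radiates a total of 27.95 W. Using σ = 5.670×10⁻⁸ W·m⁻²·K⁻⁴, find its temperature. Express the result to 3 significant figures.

T ≈ 1.92×10³ K

Area A = 0.362 cm² = 3.62×10⁻⁵ m².
P = σAT⁴ ⇒ T = (P/(σA))^(1/4) = (27.95/(5.670×10⁻⁸×3.62×10⁻⁵))^(1/4) = 1.92×10³ K.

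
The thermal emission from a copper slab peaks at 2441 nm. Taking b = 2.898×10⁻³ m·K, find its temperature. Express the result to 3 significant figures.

Wien's law gives T = b/λ_max = (2.898×10⁻³ m·K)/(2.441×10⁻⁶ m) = 1.19×10³ K.

T ≈ 1.19×10³ K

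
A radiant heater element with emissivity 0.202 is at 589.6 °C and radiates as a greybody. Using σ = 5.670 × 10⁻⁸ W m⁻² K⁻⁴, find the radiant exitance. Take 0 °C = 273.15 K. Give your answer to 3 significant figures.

I ≈ 6.35×10³ W/m²

T = 589.6 °C + 273.15 = 862.75 K.
Stefan–Boltzmann: I = εσT⁴ = 0.202 × 5.670×10⁻⁸ × (862.75)⁴ = 6.35×10³ W/m².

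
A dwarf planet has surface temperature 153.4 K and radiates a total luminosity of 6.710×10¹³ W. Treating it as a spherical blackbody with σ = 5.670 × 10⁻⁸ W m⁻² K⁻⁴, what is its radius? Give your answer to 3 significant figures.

L = 4πR²σT⁴ ⇒ R = √(L/(4πσT⁴)).
σT⁴ = 31.3967 W/m², so R = √(6.710×10¹³/(4π×31.3967)) = 4.12×10⁵ m.

R ≈ 4.12×10⁵ m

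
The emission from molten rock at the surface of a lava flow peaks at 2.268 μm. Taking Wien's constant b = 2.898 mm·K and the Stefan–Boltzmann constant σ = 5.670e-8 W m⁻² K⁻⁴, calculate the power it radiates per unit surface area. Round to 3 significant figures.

Wien's law: T = b/λ_max = 2.898×10⁻³/2.268×10⁻⁶ = 1277.78 K.
Then I = σT⁴ = 5.670×10⁻⁸×(1277.78)⁴ = 1.51×10⁵ W/m².

I ≈ 1.51×10⁵ W/m²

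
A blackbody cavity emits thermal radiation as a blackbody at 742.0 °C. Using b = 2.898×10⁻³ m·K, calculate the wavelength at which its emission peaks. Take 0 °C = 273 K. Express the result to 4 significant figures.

λ_max ≈ 2.855 μm

T = 742.0 °C + 273 = 1015.0 K.
Wien's displacement law: λ_max = b/T = (2.898×10⁻³ m·K)/(1015.0 K) = 2.8552×10⁻⁶ m.
That is 2.855 μm, in the infrared range.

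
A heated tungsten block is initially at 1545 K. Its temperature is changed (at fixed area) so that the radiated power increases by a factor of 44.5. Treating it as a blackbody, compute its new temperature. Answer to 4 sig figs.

T₂ ≈ 3990 K

P ∝ T⁴, so T₂/T₁ = (P₂/P₁)^(1/4) = (44.5)^(1/4) = 2.58280.
T₂ = 1545 × 2.58280 = 3990 K.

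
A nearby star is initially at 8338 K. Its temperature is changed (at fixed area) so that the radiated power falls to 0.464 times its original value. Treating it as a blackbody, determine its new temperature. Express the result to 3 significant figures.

T₂ ≈ 6.88×10³ K

P ∝ T⁴, so T₂/T₁ = (P₂/P₁)^(1/4) = (0.464)^(1/4) = 0.825334.
T₂ = 8338 × 0.825334 = 6.88×10³ K.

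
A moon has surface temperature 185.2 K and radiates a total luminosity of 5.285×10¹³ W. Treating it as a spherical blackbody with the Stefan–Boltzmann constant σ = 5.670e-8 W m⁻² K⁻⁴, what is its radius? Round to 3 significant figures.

L = 4πR²σT⁴ ⇒ R = √(L/(4πσT⁴)).
σT⁴ = 66.7032 W/m², so R = √(5.285×10¹³/(4π×66.7032)) = 2.51×10⁵ m.

R ≈ 2.51×10⁵ m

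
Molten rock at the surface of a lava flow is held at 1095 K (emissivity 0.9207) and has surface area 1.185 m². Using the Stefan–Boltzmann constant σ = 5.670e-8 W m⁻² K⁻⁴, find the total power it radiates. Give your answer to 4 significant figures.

Area A = 1.185 m².
P = εσAT⁴ = 0.9207 × 5.670×10⁻⁸ × 1.185 × (1095)⁴ = 8.894×10⁴ W.

P ≈ 8.894×10⁴ W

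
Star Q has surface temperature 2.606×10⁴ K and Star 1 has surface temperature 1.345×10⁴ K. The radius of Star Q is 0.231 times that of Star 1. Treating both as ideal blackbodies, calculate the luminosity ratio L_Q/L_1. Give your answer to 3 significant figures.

L ∝ R²T⁴, so L_Q/L_1 = (R_Q/R_1)²(T_Q/T_1)⁴ = (0.231)² × (2.606×10⁴/1.345×10⁴)⁴ = 0.053361 × 14.0932 = 0.752.

L_Q/L_1 ≈ 0.752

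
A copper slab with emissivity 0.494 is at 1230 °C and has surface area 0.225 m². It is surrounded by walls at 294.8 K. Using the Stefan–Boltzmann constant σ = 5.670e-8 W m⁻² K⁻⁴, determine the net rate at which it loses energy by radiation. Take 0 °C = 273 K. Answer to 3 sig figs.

Net loss ≈ 3.21×10⁴ W

T = 1230 °C + 273 = 1503 K.
Area A = 0.225 m².
Net radiated power P_net = εσA(T⁴ − T₀⁴) = 0.494×5.670×10⁻⁸×0.225×(1503⁴ − 294.8⁴).
T⁴ − T₀⁴ = 5.10312×10¹² − 7.55283×10⁹ = 5.09557×10¹² K⁴, so P_net = 3.21×10⁴ W.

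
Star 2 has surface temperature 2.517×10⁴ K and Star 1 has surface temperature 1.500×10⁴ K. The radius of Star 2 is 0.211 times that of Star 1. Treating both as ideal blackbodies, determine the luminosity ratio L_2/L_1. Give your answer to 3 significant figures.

L_2/L_1 ≈ 0.353

L ∝ R²T⁴, so L_2/L_1 = (R_2/R_1)²(T_2/T_1)⁴ = (0.211)² × (2.517×10⁴/1.500×10⁴)⁴ = 0.044521 × 7.92808 = 0.353.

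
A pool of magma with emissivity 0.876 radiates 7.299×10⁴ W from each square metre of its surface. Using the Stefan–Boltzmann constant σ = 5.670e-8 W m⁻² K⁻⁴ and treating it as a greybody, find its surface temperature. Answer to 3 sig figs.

T ≈ 1.10×10³ K

I = εσT⁴, so T = (I/εσ)^(1/4) = (7.299×10⁴/(0.876×5.670×10⁻⁸))^(1/4) = 1.10×10³ K.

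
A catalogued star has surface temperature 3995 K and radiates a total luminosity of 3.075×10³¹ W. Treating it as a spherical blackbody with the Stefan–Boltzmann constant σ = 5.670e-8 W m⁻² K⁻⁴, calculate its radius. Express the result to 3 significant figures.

L = 4πR²σT⁴ ⇒ R = √(L/(4πσT⁴)).
σT⁴ = 1.44428×10⁷ W/m², so R = √(3.075×10³¹/(4π×1.44428×10⁷)) = 4.12×10¹¹ m.

R ≈ 4.12×10¹¹ m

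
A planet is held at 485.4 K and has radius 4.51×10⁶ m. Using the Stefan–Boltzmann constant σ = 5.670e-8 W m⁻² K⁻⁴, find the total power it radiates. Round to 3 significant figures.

P ≈ 8.05×10¹⁷ W

Surface area A = 4πR² = 4π(4.51×10⁶ m)² = 2.55601×10¹⁴ m².
P = σAT⁴ = 5.670×10⁻⁸ × 2.55601×10¹⁴ × (485.4)⁴ = 8.05×10¹⁷ W.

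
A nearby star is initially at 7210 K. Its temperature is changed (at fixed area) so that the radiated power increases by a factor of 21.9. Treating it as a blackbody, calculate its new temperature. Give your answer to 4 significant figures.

T₂ ≈ 1.560×10⁴ K

P ∝ T⁴, so T₂/T₁ = (P₂/P₁)^(1/4) = (21.9)^(1/4) = 2.16327.
T₂ = 7210 × 2.16327 = 1.560×10⁴ K.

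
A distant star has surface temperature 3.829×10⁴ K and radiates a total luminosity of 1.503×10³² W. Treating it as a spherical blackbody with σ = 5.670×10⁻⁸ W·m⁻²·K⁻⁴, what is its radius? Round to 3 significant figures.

R ≈ 9.91×10⁹ m

L = 4πR²σT⁴ ⇒ R = √(L/(4πσT⁴)).
σT⁴ = 1.21878×10¹¹ W/m², so R = √(1.503×10³²/(4π×1.21878×10¹¹)) = 9.91×10⁹ m.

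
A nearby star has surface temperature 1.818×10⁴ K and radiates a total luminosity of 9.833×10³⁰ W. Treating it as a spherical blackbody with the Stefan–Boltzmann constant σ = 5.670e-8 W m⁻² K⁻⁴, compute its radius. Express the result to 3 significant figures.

L = 4πR²σT⁴ ⇒ R = √(L/(4πσT⁴)).
σT⁴ = 6.19382×10⁹ W/m², so R = √(9.833×10³⁰/(4π×6.19382×10⁹)) = 1.12×10¹⁰ m.

R ≈ 1.12×10¹⁰ m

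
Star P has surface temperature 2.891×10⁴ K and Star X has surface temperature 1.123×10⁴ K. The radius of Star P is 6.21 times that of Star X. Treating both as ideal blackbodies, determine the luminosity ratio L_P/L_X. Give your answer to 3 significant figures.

L_P/L_X ≈ 1.69×10³

L ∝ R²T⁴, so L_P/L_X = (R_P/R_X)²(T_P/T_X)⁴ = (6.21)² × (2.891×10⁴/1.123×10⁴)⁴ = 38.5641 × 43.9211 = 1.69×10³.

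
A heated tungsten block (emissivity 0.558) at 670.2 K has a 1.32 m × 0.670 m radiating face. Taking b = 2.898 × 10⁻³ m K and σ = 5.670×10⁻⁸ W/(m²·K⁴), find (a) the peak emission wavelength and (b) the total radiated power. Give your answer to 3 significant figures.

λ_max ≈ 4.32 μm; P ≈ 5.65×10³ W

(a) λ_max = b/T = 2.898×10⁻³/670.2 = 4.324×10⁻⁶ m = 4.32 μm.
Area A = 1.32 × 0.670 = 0.8844 m².
(b) P = εσAT⁴ = 0.558×5.670×10⁻⁸×0.8844×(670.2)⁴ = 5.65×10³ W.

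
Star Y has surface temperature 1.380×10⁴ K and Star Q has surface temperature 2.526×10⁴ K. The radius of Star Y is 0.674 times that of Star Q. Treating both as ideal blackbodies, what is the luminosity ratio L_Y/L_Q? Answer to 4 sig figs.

L ∝ R²T⁴, so L_Y/L_Q = (R_Y/R_Q)²(T_Y/T_Q)⁴ = (0.674)² × (1.380×10⁴/2.526×10⁴)⁴ = 0.454276 × 0.0890806 = 0.04047.

L_Y/L_Q ≈ 0.04047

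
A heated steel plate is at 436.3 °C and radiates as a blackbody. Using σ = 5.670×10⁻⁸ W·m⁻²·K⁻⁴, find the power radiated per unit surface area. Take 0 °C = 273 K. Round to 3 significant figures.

T = 436.3 °C + 273 = 709.3 K.
Stefan–Boltzmann: I = σT⁴ = 5.670×10⁻⁸ × (709.3)⁴ = 1.44×10⁴ W/m².

I ≈ 1.44×10⁴ W/m²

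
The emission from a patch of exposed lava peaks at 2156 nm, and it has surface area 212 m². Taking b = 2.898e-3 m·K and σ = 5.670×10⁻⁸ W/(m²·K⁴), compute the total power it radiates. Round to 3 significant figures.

P ≈ 3.92×10⁷ W

Wien's law: T = b/λ_max = 2.898×10⁻³/2.156×10⁻⁶ = 1344.16 K.
Area A = 212 m².
Then P = σAT⁴ = 5.670×10⁻⁸×212×(1344.16)⁴ = 3.92×10⁷ W.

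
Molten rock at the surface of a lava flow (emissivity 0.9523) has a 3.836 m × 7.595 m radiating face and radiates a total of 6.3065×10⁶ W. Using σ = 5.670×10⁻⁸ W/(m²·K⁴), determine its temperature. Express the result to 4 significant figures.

T ≈ 1415 K

Area A = 3.836 × 7.595 = 29.1344 m².
P = εσAT⁴ ⇒ T = (P/(εσA))^(1/4) = (6.3065×10⁶/(0.9523×5.670×10⁻⁸×29.1344))^(1/4) = 1415 K.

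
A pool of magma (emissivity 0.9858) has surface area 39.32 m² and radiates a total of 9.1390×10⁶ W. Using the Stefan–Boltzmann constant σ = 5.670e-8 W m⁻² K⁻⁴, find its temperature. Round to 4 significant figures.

T ≈ 1428 K

Area A = 39.32 m².
P = εσAT⁴ ⇒ T = (P/(εσA))^(1/4) = (9.1390×10⁶/(0.9858×5.670×10⁻⁸×39.32))^(1/4) = 1428 K.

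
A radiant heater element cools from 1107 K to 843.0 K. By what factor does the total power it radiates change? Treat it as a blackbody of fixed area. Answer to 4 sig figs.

P ∝ T⁴, so P₂/P₁ = (T₂/T₁)⁴ = (843.0/1107)⁴ = (0.761518)⁴ = 0.3363.

P₂/P₁ ≈ 0.3363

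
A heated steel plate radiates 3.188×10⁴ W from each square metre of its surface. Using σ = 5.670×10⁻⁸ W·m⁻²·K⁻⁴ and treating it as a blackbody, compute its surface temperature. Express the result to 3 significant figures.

T ≈ 866 K

I = σT⁴, so T = (I/σ)^(1/4) = (3.188×10⁴/(5.670×10⁻⁸))^(1/4) = 866 K.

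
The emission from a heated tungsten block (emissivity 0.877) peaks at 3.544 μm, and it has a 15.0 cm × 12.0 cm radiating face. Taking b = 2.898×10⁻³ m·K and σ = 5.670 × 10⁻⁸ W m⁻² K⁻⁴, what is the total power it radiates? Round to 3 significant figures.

P ≈ 400 W

Wien's law: T = b/λ_max = 2.898×10⁻³/3.544×10⁻⁶ = 817.720 K.
Area A = 0.150 × 0.120 = 0.018 m².
Then P = εσAT⁴ = 0.877×5.670×10⁻⁸×0.018×(817.720)⁴ = 400 W.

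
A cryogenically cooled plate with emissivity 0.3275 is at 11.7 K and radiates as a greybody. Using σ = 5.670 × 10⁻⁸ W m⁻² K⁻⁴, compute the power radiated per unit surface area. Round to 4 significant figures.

Stefan–Boltzmann: I = εσT⁴ = 0.3275 × 5.670×10⁻⁸ × (11.7)⁴ = 3.480×10⁻⁴ W/m².

I ≈ 3.480×10⁻⁴ W/m²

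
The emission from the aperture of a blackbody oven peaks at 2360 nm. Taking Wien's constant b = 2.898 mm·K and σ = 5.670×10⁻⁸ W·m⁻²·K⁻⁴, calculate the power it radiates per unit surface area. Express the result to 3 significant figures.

Wien's law: T = b/λ_max = 2.898×10⁻³/2.360×10⁻⁶ = 1227.97 K.
Then I = σT⁴ = 5.670×10⁻⁸×(1227.97)⁴ = 1.29×10⁵ W/m².

I ≈ 1.29×10⁵ W/m²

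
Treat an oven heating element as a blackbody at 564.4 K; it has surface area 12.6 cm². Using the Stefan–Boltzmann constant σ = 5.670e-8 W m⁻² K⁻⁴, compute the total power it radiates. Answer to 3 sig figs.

Area A = 12.6 cm² = 1.26×10⁻³ m².
P = σAT⁴ = 5.670×10⁻⁸ × 1.26×10⁻³ × (564.4)⁴ = 7.25 W.

P ≈ 7.25 W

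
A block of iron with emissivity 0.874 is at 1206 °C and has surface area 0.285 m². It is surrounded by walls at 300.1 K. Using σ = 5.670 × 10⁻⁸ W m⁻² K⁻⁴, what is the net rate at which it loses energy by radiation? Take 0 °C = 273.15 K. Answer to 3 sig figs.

T = 1206 °C + 273.15 = 1479.15 K.
Area A = 0.285 m².
Net radiated power P_net = εσA(T⁴ − T₀⁴) = 0.874×5.670×10⁻⁸×0.285×(1479.15⁴ − 300.1⁴).
T⁴ − T₀⁴ = 4.78684×10¹² − 8.11081×10⁹ = 4.77873×10¹² K⁴, so P_net = 6.75×10⁴ W.

Net loss ≈ 6.75×10⁴ W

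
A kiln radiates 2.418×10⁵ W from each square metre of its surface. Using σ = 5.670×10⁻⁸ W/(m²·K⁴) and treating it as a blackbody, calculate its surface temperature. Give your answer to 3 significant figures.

I = σT⁴, so T = (I/σ)^(1/4) = (2.418×10⁵/(5.670×10⁻⁸))^(1/4) = 1.44×10³ K.

T ≈ 1.44×10³ K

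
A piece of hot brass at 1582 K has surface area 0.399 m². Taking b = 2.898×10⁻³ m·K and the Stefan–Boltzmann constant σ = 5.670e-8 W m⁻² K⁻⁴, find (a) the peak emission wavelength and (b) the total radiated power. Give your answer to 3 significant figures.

λ_max ≈ 1.83 μm; P ≈ 1.42×10⁵ W

(a) λ_max = b/T = 2.898×10⁻³/1582 = 1.832×10⁻⁶ m = 1.83 μm.
Area A = 0.399 m².
(b) P = σAT⁴ = 5.670×10⁻⁸×0.399×(1582)⁴ = 1.42×10⁵ W.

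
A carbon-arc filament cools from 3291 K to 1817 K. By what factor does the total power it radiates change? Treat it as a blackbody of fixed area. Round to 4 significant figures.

P₂/P₁ ≈ 0.09292

P ∝ T⁴, so P₂/P₁ = (T₂/T₁)⁴ = (1817/3291)⁴ = (0.552112)⁴ = 0.09292.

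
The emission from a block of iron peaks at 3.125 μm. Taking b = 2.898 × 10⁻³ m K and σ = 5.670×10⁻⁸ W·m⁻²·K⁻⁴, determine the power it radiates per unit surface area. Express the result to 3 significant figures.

Wien's law: T = b/λ_max = 2.898×10⁻³/3.125×10⁻⁶ = 927.360 K.
Then I = σT⁴ = 5.670×10⁻⁸×(927.360)⁴ = 4.19×10⁴ W/m².

I ≈ 4.19×10⁴ W/m²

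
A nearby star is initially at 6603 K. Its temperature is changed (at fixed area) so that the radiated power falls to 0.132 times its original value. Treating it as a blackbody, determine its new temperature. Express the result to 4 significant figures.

P ∝ T⁴, so T₂/T₁ = (P₂/P₁)^(1/4) = (0.132)^(1/4) = 0.602759.
T₂ = 6603 × 0.602759 = 3980 K.

T₂ ≈ 3980 K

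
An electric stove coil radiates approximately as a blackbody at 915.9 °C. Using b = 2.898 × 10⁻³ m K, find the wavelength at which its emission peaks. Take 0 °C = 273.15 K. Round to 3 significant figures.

T = 915.9 °C + 273.15 = 1189.05 K.
Wien's displacement law: λ_max = b/T = (2.898×10⁻³ m·K)/(1189.05 K) = 2.437×10⁻⁶ m.
That is 2.44×10³ nm, in the infrared range.

λ_max ≈ 2.44×10³ nm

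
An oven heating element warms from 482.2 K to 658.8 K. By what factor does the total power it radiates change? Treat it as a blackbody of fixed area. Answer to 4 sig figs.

P₂/P₁ ≈ 3.484

P ∝ T⁴, so P₂/P₁ = (T₂/T₁)⁴ = (658.8/482.2)⁴ = (1.36624)⁴ = 3.484.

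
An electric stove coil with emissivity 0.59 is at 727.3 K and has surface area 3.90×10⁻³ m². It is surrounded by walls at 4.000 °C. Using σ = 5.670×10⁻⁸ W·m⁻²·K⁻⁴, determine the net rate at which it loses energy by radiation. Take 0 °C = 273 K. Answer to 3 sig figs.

Net loss ≈ 35.7 W

Surroundings: T = 4.000 °C + 273 = 277.000 K.
Area A = 3.90×10⁻³ m².
Net radiated power P_net = εσA(T⁴ − T₀⁴) = 0.59×5.670×10⁻⁸×3.90×10⁻³×(727.3⁴ − 277.000⁴).
T⁴ − T₀⁴ = 2.79804×10¹¹ − 5.88734×10⁹ = 2.73917×10¹¹ K⁴, so P_net = 35.7 W.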